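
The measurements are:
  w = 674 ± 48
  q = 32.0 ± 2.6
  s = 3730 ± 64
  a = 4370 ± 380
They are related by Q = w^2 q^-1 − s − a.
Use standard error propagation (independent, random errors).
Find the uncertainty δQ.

2360

Let p = w^2·q^-1 = 14200. δp/p = √((2·δw/w)² + (-1·δq/q)²) = √(0.0203 + 0.00660) = 0.164, so δp = 2330.
Q = p − s − a: δQ = √(δp² + δs² + δa²) = √(5.42e+06 + 4100 + 1.44e+05) = 2360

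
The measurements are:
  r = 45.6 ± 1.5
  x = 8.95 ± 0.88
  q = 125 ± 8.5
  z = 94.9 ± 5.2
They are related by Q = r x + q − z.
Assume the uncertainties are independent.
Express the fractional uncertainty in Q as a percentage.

Let p = r·x = 408. δp/p = √((1·δr/r)² + (1·δx/x)²) = √(0.00108 + 0.00967) = 0.104, so δp = 42.3.
Q = p + q − z: δQ = √(δp² + δq² + δz²) = √(1790 + 72.2 + 27.0) = 43.5
Q = 438, so δQ/Q = 43.5/438 = 0.0992.

9.92%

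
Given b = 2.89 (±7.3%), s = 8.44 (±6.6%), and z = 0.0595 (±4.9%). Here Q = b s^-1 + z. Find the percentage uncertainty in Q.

8.42%

Let p = b·s^-1 = 0.342. δp/p = √((1·δb/b)² + (-1·δs/s)²) = √(0.00533 + 0.00436) = 0.0984, so δp = 0.0337.
Q = p + z: δQ = √(δp² + δz²) = √(0.00114 + 8.5e-06) = 0.0338
Q = 0.402, so δQ/Q = 0.0338/0.402 = 0.0842.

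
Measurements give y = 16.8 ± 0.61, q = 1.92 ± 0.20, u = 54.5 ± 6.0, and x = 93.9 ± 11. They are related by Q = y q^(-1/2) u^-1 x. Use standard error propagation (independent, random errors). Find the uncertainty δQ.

For a monomial Q ∝ y, q^(-1/2), u^-1, x, fractional errors add in quadrature:
  (1·δy/y)² = (1×0.0363)² = 0.00132;  (−½·δq/q)² = (-0.5×0.104)² = 0.00271;  (-1·δu/u)² = (-1×0.110)² = 0.0121;  (1·δx/x)² = (1×0.117)² = 0.0137
δQ/Q = √(0.0299) = 0.173
Q = 20.9, so δQ = 0.173 × 20.9 = 3.61.

3.61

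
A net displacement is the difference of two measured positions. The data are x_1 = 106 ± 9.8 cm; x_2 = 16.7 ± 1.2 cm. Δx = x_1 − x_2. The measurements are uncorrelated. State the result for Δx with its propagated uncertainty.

Sums and differences: (δΔx)² = Σ (cᵢ δxᵢ)².
  (δx_1)² = 96.0;  (δx_2)² = 1.44
δΔx = √(97.5) = 9.87 cm
Δx = 89.3 cm.

89.3 ± 9.87 cm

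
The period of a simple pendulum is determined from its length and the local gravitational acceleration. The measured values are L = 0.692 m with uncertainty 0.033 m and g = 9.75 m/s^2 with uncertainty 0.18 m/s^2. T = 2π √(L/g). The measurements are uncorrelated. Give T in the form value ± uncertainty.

1.67 ± 0.0428 s

Each factor contributes (exponent × relative error)² to (δT/T)²:
  (½·δL/L)² = (0.5×0.0477)² = 0.000569;  (−½·δg/g)² = (-0.5×0.0185)² = 8.52e-05
δT/T = √(0.000654) = 0.0256
T = 1.67 s, so δT = 0.0256 × 1.67 = 0.0428 s.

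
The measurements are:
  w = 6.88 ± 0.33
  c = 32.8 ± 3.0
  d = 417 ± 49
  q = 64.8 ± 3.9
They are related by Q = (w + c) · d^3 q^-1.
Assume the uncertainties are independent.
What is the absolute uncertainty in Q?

1.62e+07

Let u = w + c = 39.7. δu = √(δw² + δc²) = √(0.109 + 9.00) = 3.02, so δu/u = 0.0761.
Q is then a monomial in u, d, q:
δQ/Q = √((δu/u)² + (3·δd/d)² + (-1·δq/q)²) = √(0.00579 + 0.124 + 0.00362) = 0.366
Q = 4.44e+07, so δQ = 0.366 × 4.44e+07 = 1.62e+07.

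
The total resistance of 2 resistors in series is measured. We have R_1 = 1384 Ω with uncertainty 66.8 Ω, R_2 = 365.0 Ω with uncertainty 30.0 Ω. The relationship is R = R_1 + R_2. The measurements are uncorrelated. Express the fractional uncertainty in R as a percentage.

4.19%

For a sum/difference, combine absolute errors in quadrature:
  (δR_1)² = 4460;  (δR_2)² = 900
δR = √(5360) = 73.2 Ω
R = 1749 Ω, so δR/R = 73.2/1749 = 0.0419.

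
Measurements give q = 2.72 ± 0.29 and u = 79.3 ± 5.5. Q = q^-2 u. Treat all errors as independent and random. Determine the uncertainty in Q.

Q is a product of powers, so relative uncertainties combine in quadrature:
  (-2·δq/q)² = (-2×0.107)² = 0.0455;  (1·δu/u)² = (1×0.0694)² = 0.00481
δQ/Q = √(0.0503) = 0.224
Q = 10.7, so δQ = 0.224 × 10.7 = 2.40.

2.40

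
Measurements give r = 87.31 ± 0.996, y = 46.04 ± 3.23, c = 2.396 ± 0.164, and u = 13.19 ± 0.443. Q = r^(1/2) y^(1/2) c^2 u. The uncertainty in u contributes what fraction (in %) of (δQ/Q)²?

5.34%

(δQ/Q)² = (½·δr/r)² + (½·δy/y)² + (2·δc/c)² + (1·δu/u)²
  r term: (0.5×0.0114)² = 3.25e-05
  y term: (0.5×0.0702)² = 0.00123
  c term: (2×0.0684)² = 0.0187
  u term: (1×0.0336)² = 0.00113
Total = 0.0211. Share from u = 0.00113/0.0211 = 0.0534.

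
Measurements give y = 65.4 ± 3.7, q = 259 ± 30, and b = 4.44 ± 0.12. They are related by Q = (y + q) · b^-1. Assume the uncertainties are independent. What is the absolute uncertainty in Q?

Let u = y + q = 324. δu = √(δy² + δq²) = √(13.7 + 900) = 30.2, so δu/u = 0.0932.
Q is then a monomial in u, b:
δQ/Q = √((δu/u)² + (-1·δb/b)²) = √(0.00868 + 0.000730) = 0.0970
Q = 73.1, so δQ = 0.0970 × 73.1 = 7.09.

7.09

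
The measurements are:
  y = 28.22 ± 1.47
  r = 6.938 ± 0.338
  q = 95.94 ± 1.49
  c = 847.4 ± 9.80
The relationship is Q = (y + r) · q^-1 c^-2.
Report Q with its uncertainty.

(5.103 ± 0.261) × 10^-7

Let u = y + r = 35.16. δu = √(δy² + δr²) = √(2.16 + 0.114) = 1.51, so δu/u = 0.0429.
Q is then a monomial in u, q, c:
δQ/Q = √((δu/u)² + (-1·δq/q)² + (-2·δc/c)²) = √(0.00184 + 0.000241 + 0.000535) = 0.0512
Q = 5.103e-07, so δQ = 0.0512 × 5.103e-07 = 2.61e-08.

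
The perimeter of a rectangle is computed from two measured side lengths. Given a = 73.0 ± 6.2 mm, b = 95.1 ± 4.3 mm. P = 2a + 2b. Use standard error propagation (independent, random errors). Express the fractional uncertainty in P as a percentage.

4.49%

P is a linear combination, so absolute uncertainties add in quadrature:
  (2·δa)² = 154;  (2·δb)² = 74.0
δP = √(228) = 15.1 mm
P = 336 mm, so δP/P = 15.1/336 = 0.0449.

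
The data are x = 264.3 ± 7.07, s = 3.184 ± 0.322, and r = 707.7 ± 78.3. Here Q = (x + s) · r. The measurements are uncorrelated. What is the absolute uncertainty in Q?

Let u = x + s = 267.5. δu = √(δx² + δs²) = √(50.0 + 0.104) = 7.08, so δu/u = 0.0265.
Q is then a monomial in u, r:
δQ/Q = √((δu/u)² + (1·δr/r)²) = √(0.000700 + 0.0122) = 0.114
Q = 189300, so δQ = 0.114 × 189300 = 21500.

21500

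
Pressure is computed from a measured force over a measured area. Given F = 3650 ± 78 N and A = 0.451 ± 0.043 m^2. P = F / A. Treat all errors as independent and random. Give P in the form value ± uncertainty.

8090 ± 791 Pa

For a monomial P ∝ F, A^-1, fractional errors add in quadrature:
  (1·δF/F)² = (1×0.0214)² = 0.000457;  (-1·δA/A)² = (-1×0.0953)² = 0.00909
δP/P = √(0.00955) = 0.0977
P = 8090 Pa, so δP = 0.0977 × 8090 = 791 Pa.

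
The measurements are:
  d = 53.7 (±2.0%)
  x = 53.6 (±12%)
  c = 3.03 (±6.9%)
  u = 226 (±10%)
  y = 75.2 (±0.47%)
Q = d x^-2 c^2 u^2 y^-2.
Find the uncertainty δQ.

0.530

Each factor contributes (exponent × relative error)² to (δQ/Q)²:
  (1·δd/d)² = (1×0.0200)² = 0.000400;  (-2·δx/x)² = (-2×0.120)² = 0.0576;  (2·δc/c)² = (2×0.0690)² = 0.0190;  (2·δu/u)² = (2×0.100)² = 0.0400;  (-2·δy/y)² = (-2×0.00470)² = 8.84e-05
δQ/Q = √(0.117) = 0.342
Q = 1.55, so δQ = 0.342 × 1.55 = 0.530.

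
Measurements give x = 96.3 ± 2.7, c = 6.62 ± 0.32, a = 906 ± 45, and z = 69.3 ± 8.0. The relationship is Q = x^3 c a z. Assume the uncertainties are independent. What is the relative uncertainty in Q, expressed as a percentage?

Products/powers → add relative errors in quadrature, weighted by exponent:
  (3·δx/x)² = (3×0.0280)² = 0.00707;  (1·δc/c)² = (1×0.0483)² = 0.00234;  (1·δa/a)² = (1×0.0497)² = 0.00247;  (1·δz/z)² = (1×0.115)² = 0.0133
δQ/Q = √(0.0252) = 0.159

15.9%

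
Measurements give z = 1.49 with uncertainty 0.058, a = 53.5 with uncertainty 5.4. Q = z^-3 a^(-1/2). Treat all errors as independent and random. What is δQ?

Q is a product of powers, so relative uncertainties combine in quadrature:
  (-3·δz/z)² = (-3×0.0389)² = 0.0136;  (−½·δa/a)² = (-0.5×0.101)² = 0.00255
δQ/Q = √(0.0162) = 0.127
Q = 0.0413, so δQ = 0.127 × 0.0413 = 0.00526.

0.00526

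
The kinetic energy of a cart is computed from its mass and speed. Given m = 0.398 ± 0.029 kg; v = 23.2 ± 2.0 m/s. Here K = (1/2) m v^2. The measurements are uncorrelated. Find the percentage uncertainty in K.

Products/powers → add relative errors in quadrature, weighted by exponent:
  (1·δm/m)² = (1×0.0729)² = 0.00531;  (2·δv/v)² = (2×0.0862)² = 0.0297
δK/K = √(0.0350) = 0.187

18.7%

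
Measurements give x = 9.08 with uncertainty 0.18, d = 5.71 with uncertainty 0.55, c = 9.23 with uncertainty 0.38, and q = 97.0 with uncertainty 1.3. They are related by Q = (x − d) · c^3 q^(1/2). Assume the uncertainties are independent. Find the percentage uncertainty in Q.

Let u = x − d = 3.37. δu = √(δx² + δd²) = √(0.0324 + 0.303) = 0.579, so δu/u = 0.172.
Q is then a monomial in u, c, q:
δQ/Q = √((δu/u)² + (3·δc/c)² + (½·δq/q)²) = √(0.0295 + 0.0153 + 4.49e-05) = 0.212

21.2%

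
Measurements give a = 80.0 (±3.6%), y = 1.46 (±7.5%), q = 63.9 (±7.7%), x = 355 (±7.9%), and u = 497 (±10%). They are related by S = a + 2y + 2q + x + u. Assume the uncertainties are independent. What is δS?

Absolute uncertainties add in quadrature for a linear combination:
  (δa)² = 8.29;  (2·δy)² = 0.0480;  (2·δq)² = 96.8;  (δx)² = 787;  (δu)² = 2470
δS = √(3360) = 58.0

58.0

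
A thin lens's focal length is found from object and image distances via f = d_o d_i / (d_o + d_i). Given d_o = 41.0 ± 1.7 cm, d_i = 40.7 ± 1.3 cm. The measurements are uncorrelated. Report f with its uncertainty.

∂f/∂d_o = (d_i/(d_o+d_i))² = 0.248;  ∂f/∂d_i = (d_o/(d_o+d_i))² = 0.252
δf = √((∂f/∂d_o · δd_o)² + (∂f/∂d_i · δd_i)²) = √(0.178 + 0.107) = 0.534 cm
f = 20.4 cm.

20.4 ± 0.534 cm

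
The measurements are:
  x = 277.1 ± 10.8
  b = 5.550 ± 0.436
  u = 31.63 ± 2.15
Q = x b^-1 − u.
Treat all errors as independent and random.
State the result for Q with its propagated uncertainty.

Let p = x·b^-1 = 49.93. δp/p = √((1·δx/x)² + (-1·δb/b)²) = √(0.00152 + 0.00617) = 0.0877, so δp = 4.38.
Q = p − u: δQ = √(δp² + δu²) = √(19.2 + 4.62) = 4.88
Q = 18.30.

18.30 ± 4.88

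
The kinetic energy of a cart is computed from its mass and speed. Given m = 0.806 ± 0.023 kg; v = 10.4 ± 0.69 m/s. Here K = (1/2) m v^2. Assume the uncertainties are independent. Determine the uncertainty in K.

5.92 J

Products/powers → add relative errors in quadrature, weighted by exponent:
  (1·δm/m)² = (1×0.0285)² = 0.000814;  (2·δv/v)² = (2×0.0663)² = 0.0176
δK/K = √(0.0184) = 0.136
K = 43.6 J, so δK = 0.136 × 43.6 = 5.92 J.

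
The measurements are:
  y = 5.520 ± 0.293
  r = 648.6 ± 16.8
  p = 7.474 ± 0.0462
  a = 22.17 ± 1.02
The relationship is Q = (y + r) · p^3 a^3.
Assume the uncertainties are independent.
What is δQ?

Let u = y + r = 654.1. δu = √(δy² + δr²) = √(0.0858 + 282) = 16.8, so δu/u = 0.0257.
Q is then a monomial in u, p, a:
δQ/Q = √((δu/u)² + (3·δp/p)² + (3·δa/a)²) = √(0.000660 + 0.000344 + 0.0191) = 0.142
Q = 2.976e+09, so δQ = 0.142 × 2.976e+09 = 4.21e+08.

4.21e+08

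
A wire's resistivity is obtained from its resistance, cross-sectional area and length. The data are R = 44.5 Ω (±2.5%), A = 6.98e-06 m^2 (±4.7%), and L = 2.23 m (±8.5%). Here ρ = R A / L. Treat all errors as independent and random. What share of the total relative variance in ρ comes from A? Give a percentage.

(δρ/ρ)² = (1·δR/R)² + (1·δA/A)² + (-1·δL/L)²
  R term: (1×0.0250)² = 0.000625
  A term: (1×0.0470)² = 0.00221
  L term: (-1×0.0850)² = 0.00723
Total = 0.0101. Share from A = 0.00221/0.0101 = 0.220.

22.0%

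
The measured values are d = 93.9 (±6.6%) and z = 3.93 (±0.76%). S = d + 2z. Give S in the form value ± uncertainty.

Sums and differences: (δS)² = Σ (cᵢ δxᵢ)².
  (δd)² = 38.4;  (2·δz)² = 0.00357
δS = √(38.4) = 6.20
S = 102.

102 ± 6.20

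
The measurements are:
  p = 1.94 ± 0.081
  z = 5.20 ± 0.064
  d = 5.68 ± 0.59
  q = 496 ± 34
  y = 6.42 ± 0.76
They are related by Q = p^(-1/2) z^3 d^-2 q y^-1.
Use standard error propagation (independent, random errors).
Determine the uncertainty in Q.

Relative error in a monomial: (δQ/Q)² = Σ (nᵢ · δxᵢ/xᵢ)².
  (−½·δp/p)² = (-0.5×0.0418)² = 0.000436;  (3·δz/z)² = (3×0.0123)² = 0.00136;  (-2·δd/d)² = (-2×0.104)² = 0.0432;  (1·δq/q)² = (1×0.0685)² = 0.00470;  (-1·δy/y)² = (-1×0.118)² = 0.0140
δQ/Q = √(0.0637) = 0.252
Q = 242, so δQ = 0.252 × 242 = 61.0.

61.0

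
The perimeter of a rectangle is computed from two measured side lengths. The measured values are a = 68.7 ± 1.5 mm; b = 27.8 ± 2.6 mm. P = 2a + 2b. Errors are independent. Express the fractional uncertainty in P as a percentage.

Each term contributes (cᵢ δxᵢ)² to (δP)²:
  (2·δa)² = 9.00;  (2·δb)² = 27.0
δP = √(36.0) = 6.00 mm
P = 193 mm, so δP/P = 6.00/193 = 0.0311.

3.11%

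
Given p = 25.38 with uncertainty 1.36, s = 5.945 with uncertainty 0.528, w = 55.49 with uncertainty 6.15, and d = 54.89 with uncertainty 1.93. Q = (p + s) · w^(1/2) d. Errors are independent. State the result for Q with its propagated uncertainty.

Let u = p + s = 31.32. δu = √(δp² + δs²) = √(1.85 + 0.279) = 1.46, so δu/u = 0.0466.
Q is then a monomial in u, w, d:
δQ/Q = √((δu/u)² + (½·δw/w)² + (1·δd/d)²) = √(0.00217 + 0.00307 + 0.00124) = 0.0805
Q = 12810, so δQ = 0.0805 × 12810 = 1030.

12810 ± 1030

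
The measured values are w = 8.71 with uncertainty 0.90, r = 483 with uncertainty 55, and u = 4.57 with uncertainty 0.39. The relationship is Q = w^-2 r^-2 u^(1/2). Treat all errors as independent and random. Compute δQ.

3.75e-08

Each factor contributes (exponent × relative error)² to (δQ/Q)²:
  (-2·δw/w)² = (-2×0.103)² = 0.0427;  (-2·δr/r)² = (-2×0.114)² = 0.0519;  (½·δu/u)² = (0.5×0.0853)² = 0.00182
δQ/Q = √(0.0964) = 0.310
Q = 1.21e-07, so δQ = 0.310 × 1.21e-07 = 3.75e-08.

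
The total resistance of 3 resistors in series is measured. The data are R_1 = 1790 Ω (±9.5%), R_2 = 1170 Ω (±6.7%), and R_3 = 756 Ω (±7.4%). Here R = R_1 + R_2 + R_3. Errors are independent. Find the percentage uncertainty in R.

R is a linear combination, so absolute uncertainties add in quadrature:
  (δR_1)² = 28900;  (δR_2)² = 6140;  (δR_3)² = 3130
δR = √(38200) = 195 Ω
R = 3720 Ω, so δR/R = 195/3720 = 0.0526.

5.26%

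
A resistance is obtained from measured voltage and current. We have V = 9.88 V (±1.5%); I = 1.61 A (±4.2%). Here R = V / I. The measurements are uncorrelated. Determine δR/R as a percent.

4.46%

Each factor contributes (exponent × relative error)² to (δR/R)²:
  (1·δV/V)² = (1×0.0150)² = 0.000225;  (-1·δI/I)² = (-1×0.0420)² = 0.00176
δR/R = √(0.00199) = 0.0446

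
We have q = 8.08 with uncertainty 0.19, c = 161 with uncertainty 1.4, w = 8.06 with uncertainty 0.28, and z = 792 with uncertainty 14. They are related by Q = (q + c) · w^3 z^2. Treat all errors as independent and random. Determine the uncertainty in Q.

Let u = q + c = 169. δu = √(δq² + δc²) = √(0.0361 + 1.96) = 1.41, so δu/u = 0.00836.
Q is then a monomial in u, w, z:
δQ/Q = √((δu/u)² + (3·δw/w)² + (2·δz/z)²) = √(6.98e-05 + 0.0109 + 0.00125) = 0.110
Q = 5.55e+10, so δQ = 0.110 × 5.55e+10 = 6.13e+09.

6.13e+09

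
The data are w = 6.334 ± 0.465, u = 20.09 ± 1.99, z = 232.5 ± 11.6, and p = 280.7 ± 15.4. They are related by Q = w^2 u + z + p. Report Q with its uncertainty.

1319 ± 144

Let h = w^2·u = 806.0. δh/h = √((2·δw/w)² + (1·δu/u)²) = √(0.0216 + 0.00981) = 0.177, so δh = 143.
Q = h + z + p: δQ = √(δh² + δz² + δp²) = √(20400 + 135 + 237) = 144
Q = 1319.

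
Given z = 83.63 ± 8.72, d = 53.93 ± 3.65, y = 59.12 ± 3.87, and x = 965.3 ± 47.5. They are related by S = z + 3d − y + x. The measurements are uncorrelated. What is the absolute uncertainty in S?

Absolute uncertainties add in quadrature for a linear combination:
  (δz)² = 76.0;  (3·δd)² = 120;  (δy)² = 15.0;  (δx)² = 2260
δS = √(2470) = 49.7

49.7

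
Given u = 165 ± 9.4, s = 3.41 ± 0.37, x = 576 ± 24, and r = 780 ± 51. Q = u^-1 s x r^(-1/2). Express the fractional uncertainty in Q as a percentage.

Relative error in a monomial: (δQ/Q)² = Σ (nᵢ · δxᵢ/xᵢ)².
  (-1·δu/u)² = (-1×0.0570)² = 0.00325;  (1·δs/s)² = (1×0.109)² = 0.0118;  (1·δx/x)² = (1×0.0417)² = 0.00174;  (−½·δr/r)² = (-0.5×0.0654)² = 0.00107
δQ/Q = √(0.0178) = 0.134

13.4%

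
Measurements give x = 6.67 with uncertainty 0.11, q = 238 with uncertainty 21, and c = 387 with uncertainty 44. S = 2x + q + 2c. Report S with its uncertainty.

1030 ± 90.5

Sums and differences: (δS)² = Σ (cᵢ δxᵢ)².
  (2·δx)² = 0.0484;  (δq)² = 441;  (2·δc)² = 7740
δS = √(8190) = 90.5
S = 1030.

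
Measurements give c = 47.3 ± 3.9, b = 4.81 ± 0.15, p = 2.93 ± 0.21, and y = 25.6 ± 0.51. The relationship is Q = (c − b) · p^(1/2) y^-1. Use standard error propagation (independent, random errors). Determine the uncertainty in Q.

0.286

Let u = c − b = 42.5. δu = √(δc² + δb²) = √(15.2 + 0.0225) = 3.90, so δu/u = 0.0919.
Q is then a monomial in u, p, y:
δQ/Q = √((δu/u)² + (½·δp/p)² + (-1·δy/y)²) = √(0.00844 + 0.00128 + 0.000397) = 0.101
Q = 2.84, so δQ = 0.101 × 2.84 = 0.286.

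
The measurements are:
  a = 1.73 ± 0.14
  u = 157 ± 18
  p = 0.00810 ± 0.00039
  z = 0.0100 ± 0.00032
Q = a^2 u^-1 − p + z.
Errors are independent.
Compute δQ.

0.00381

Let w = a^2·u^-1 = 0.0191. δw/w = √((2·δa/a)² + (-1·δu/u)²) = √(0.0262 + 0.0131) = 0.198, so δw = 0.00378.
Q = w − p + z: δQ = √(δw² + δp² + δz²) = √(1.43e-05 + 1.52e-07 + 1.02e-07) = 0.00381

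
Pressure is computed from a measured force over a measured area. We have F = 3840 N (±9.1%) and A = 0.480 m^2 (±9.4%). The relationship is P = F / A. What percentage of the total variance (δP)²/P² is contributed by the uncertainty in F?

48.4%

(δP/P)² = (1·δF/F)² + (-1·δA/A)²
  F term: (1×0.0910)² = 0.00828
  A term: (-1×0.0940)² = 0.00884
Total = 0.0171. Share from F = 0.00828/0.0171 = 0.484.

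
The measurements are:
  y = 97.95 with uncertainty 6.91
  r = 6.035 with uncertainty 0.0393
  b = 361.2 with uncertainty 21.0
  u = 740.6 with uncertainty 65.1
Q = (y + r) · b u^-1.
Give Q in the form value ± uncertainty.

Let w = y + r = 104.0. δw = √(δy² + δr²) = √(47.7 + 0.00154) = 6.91, so δw/w = 0.0665.
Q is then a monomial in w, b, u:
δQ/Q = √((δw/w)² + (1·δb/b)² + (-1·δu/u)²) = √(0.00442 + 0.00338 + 0.00773) = 0.125
Q = 50.71, so δQ = 0.125 × 50.71 = 6.32.

50.71 ± 6.32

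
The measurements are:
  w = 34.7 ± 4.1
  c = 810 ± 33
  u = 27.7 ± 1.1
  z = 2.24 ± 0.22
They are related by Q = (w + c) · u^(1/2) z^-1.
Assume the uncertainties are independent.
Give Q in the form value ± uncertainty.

1980 ± 214

Let h = w + c = 845. δh = √(δw² + δc²) = √(16.8 + 1090) = 33.3, so δh/h = 0.0394.
Q is then a monomial in h, u, z:
δQ/Q = √((δh/h)² + (½·δu/u)² + (-1·δz/z)²) = √(0.00155 + 0.000394 + 0.00965) = 0.108
Q = 1980, so δQ = 0.108 × 1980 = 214.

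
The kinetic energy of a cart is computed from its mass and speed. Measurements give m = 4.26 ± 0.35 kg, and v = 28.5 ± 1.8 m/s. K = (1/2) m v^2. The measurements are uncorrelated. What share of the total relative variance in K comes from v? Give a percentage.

70.3%

(δK/K)² = (1·δm/m)² + (2·δv/v)²
  m term: (1×0.0822)² = 0.00675
  v term: (2×0.0632)² = 0.0160
Total = 0.0227. Share from v = 0.0160/0.0227 = 0.703.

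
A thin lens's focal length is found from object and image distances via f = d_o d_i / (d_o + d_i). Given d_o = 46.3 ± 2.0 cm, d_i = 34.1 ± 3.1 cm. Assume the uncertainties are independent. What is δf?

1.09 cm

∂f/∂d_o = (d_i/(d_o+d_i))² = 0.180;  ∂f/∂d_i = (d_o/(d_o+d_i))² = 0.332
δf = √((∂f/∂d_o · δd_o)² + (∂f/∂d_i · δd_i)²) = √(0.129 + 1.06) = 1.09 cm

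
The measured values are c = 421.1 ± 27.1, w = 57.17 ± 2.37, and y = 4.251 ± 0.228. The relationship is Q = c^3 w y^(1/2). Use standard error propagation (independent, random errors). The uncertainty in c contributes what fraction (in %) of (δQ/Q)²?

93.9%

(δQ/Q)² = (3·δc/c)² + (1·δw/w)² + (½·δy/y)²
  c term: (3×0.0644)² = 0.0373
  w term: (1×0.0415)² = 0.00172
  y term: (0.5×0.0536)² = 0.000719
Total = 0.0397. Share from c = 0.0373/0.0397 = 0.939.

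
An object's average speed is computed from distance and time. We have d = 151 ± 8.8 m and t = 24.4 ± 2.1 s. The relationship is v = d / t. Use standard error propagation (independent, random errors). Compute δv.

Since v is a product/quotient, work with relative uncertainties:
  (1·δd/d)² = (1×0.0583)² = 0.00340;  (-1·δt/t)² = (-1×0.0861)² = 0.00741
δv/v = √(0.0108) = 0.104
v = 6.19 m/s, so δv = 0.104 × 6.19 = 0.643 m/s.

0.643 m/s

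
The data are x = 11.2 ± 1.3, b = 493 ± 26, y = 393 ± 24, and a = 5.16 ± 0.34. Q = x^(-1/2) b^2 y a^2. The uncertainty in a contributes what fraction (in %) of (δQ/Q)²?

(δQ/Q)² = (−½·δx/x)² + (2·δb/b)² + (1·δy/y)² + (2·δa/a)²
  x term: (-0.5×0.116)² = 0.00337
  b term: (2×0.0527)² = 0.0111
  y term: (1×0.0611)² = 0.00373
  a term: (2×0.0659)² = 0.0174
Total = 0.0356. Share from a = 0.0174/0.0356 = 0.488.

48.8%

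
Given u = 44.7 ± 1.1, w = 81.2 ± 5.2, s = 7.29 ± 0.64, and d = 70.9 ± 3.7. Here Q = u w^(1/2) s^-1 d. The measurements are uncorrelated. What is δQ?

430

For a monomial Q ∝ u, w^(1/2), s^-1, d, fractional errors add in quadrature:
  (1·δu/u)² = (1×0.0246)² = 0.000606;  (½·δw/w)² = (0.5×0.0640)² = 0.00103;  (-1·δs/s)² = (-1×0.0878)² = 0.00771;  (1·δd/d)² = (1×0.0522)² = 0.00272
δQ/Q = √(0.0121) = 0.110
Q = 3920, so δQ = 0.110 × 3920 = 430.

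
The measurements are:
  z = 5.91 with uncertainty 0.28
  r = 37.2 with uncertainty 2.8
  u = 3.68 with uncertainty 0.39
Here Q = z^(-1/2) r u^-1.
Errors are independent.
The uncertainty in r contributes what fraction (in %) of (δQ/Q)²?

(δQ/Q)² = (−½·δz/z)² + (1·δr/r)² + (-1·δu/u)²
  z term: (-0.5×0.0474)² = 0.000561
  r term: (1×0.0753)² = 0.00567
  u term: (-1×0.106)² = 0.0112
Total = 0.0175. Share from r = 0.00567/0.0175 = 0.325.

32.5%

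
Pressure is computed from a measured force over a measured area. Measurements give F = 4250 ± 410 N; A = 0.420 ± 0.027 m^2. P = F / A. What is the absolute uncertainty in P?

P is a product of powers, so relative uncertainties combine in quadrature:
  (1·δF/F)² = (1×0.0965)² = 0.00931;  (-1·δA/A)² = (-1×0.0643)² = 0.00413
δP/P = √(0.0134) = 0.116
P = 10100 Pa, so δP = 0.116 × 10100 = 1170 Pa.

1170 Pa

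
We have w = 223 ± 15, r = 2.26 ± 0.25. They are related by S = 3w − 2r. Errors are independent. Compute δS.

Each term contributes (cᵢ δxᵢ)² to (δS)²:
  (3·δw)² = 2020;  (2·δr)² = 0.250
δS = √(2030) = 45.0

45.0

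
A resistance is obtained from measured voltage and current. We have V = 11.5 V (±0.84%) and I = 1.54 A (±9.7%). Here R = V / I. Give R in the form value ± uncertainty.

7.47 ± 0.727 Ω

For a monomial R ∝ V, I^-1, fractional errors add in quadrature:
  (1·δV/V)² = (1×0.00840)² = 7.06e-05;  (-1·δI/I)² = (-1×0.0970)² = 0.00941
δR/R = √(0.00948) = 0.0974
R = 7.47 Ω, so δR = 0.0974 × 7.47 = 0.727 Ω.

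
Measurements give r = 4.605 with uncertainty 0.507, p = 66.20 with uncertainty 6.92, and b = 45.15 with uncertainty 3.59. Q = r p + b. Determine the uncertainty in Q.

46.4

Let w = r·p = 304.9. δw/w = √((1·δr/r)² + (1·δp/p)²) = √(0.0121 + 0.0109) = 0.152, so δw = 46.3.
Q = w + b: δQ = √(δw² + δb²) = √(2140 + 12.9) = 46.4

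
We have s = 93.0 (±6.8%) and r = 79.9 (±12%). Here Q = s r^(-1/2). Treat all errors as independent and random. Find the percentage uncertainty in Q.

9.07%

Each factor contributes (exponent × relative error)² to (δQ/Q)²:
  (1·δs/s)² = (1×0.0680)² = 0.00462;  (−½·δr/r)² = (-0.5×0.120)² = 0.00360
δQ/Q = √(0.00822) = 0.0907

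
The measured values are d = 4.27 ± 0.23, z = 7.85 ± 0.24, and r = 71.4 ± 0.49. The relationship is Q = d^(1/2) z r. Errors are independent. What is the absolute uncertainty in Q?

47.9

For a monomial Q ∝ d^(1/2), z, r, fractional errors add in quadrature:
  (½·δd/d)² = (0.5×0.0539)² = 0.000725;  (1·δz/z)² = (1×0.0306)² = 0.000935;  (1·δr/r)² = (1×0.00686)² = 4.71e-05
δQ/Q = √(0.00171) = 0.0413
Q = 1160, so δQ = 0.0413 × 1160 = 47.9.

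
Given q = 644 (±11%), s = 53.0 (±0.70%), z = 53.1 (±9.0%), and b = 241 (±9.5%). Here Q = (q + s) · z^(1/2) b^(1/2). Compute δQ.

9530

Let u = q + s = 697. δu = √(δq² + δs²) = √(5020 + 0.138) = 70.8, so δu/u = 0.102.
Q is then a monomial in u, z, b:
δQ/Q = √((δu/u)² + (½·δz/z)² + (½·δb/b)²) = √(0.0103 + 0.00202 + 0.00226) = 0.121
Q = 78800, so δQ = 0.121 × 78800 = 9530.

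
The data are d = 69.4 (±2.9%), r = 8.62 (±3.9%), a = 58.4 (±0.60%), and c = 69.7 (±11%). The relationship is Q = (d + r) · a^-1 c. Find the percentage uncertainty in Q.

11.3%

Let u = d + r = 78.0. δu = √(δd² + δr²) = √(4.05 + 0.113) = 2.04, so δu/u = 0.0262.
Q is then a monomial in u, a, c:
δQ/Q = √((δu/u)² + (-1·δa/a)² + (1·δc/c)²) = √(0.000684 + 3.6e-05 + 0.0121) = 0.113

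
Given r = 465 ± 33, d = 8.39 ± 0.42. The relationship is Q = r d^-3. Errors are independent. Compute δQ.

0.131

Products/powers → add relative errors in quadrature, weighted by exponent:
  (1·δr/r)² = (1×0.0710)² = 0.00504;  (-3·δd/d)² = (-3×0.0501)² = 0.0226
δQ/Q = √(0.0276) = 0.166
Q = 0.787, so δQ = 0.166 × 0.787 = 0.131.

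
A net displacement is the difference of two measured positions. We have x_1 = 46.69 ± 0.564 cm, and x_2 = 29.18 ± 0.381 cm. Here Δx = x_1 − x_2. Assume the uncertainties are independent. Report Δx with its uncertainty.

17.51 ± 0.681 cm

Sums and differences: (δΔx)² = Σ (cᵢ δxᵢ)².
  (δx_1)² = 0.318;  (δx_2)² = 0.145
δΔx = √(0.463) = 0.681 cm
Δx = 17.51 cm.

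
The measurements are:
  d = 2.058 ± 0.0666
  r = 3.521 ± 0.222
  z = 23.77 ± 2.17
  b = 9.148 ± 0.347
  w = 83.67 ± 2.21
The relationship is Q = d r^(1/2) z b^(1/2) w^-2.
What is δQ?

Since Q is a product/quotient, work with relative uncertainties:
  (1·δd/d)² = (1×0.0324)² = 0.00105;  (½·δr/r)² = (0.5×0.0631)² = 0.000994;  (1·δz/z)² = (1×0.0913)² = 0.00833;  (½·δb/b)² = (0.5×0.0379)² = 0.000360;  (-2·δw/w)² = (-2×0.0264)² = 0.00279
δQ/Q = √(0.0135) = 0.116
Q = 0.03966, so δQ = 0.116 × 0.03966 = 0.00461.

0.00461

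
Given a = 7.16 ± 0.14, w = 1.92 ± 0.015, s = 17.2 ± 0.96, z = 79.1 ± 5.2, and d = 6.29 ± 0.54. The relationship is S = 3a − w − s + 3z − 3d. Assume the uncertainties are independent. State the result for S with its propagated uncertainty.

Sums and differences: (δS)² = Σ (cᵢ δxᵢ)².
  (3·δa)² = 0.176;  (δw)² = 0.000225;  (δs)² = 0.922;  (3·δz)² = 243;  (3·δd)² = 2.62
δS = √(247) = 15.7
S = 221.

221 ± 15.7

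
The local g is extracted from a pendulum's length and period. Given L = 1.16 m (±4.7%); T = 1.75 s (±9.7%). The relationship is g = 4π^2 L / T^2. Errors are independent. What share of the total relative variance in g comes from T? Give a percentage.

94.5%

(δg/g)² = (1·δL/L)² + (-2·δT/T)²
  L term: (1×0.0470)² = 0.00221
  T term: (-2×0.0970)² = 0.0376
Total = 0.0398. Share from T = 0.0376/0.0398 = 0.945.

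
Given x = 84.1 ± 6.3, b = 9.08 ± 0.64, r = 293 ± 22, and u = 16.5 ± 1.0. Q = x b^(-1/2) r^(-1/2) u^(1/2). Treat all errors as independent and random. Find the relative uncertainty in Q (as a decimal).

0.0958

Each factor contributes (exponent × relative error)² to (δQ/Q)²:
  (1·δx/x)² = (1×0.0749)² = 0.00561;  (−½·δb/b)² = (-0.5×0.0705)² = 0.00124;  (−½·δr/r)² = (-0.5×0.0751)² = 0.00141;  (½·δu/u)² = (0.5×0.0606)² = 0.000918
δQ/Q = √(0.00918) = 0.0958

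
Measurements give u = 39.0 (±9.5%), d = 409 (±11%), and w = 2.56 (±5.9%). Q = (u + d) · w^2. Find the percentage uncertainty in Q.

15.5%

Let h = u + d = 448. δh = √(δu² + δd²) = √(13.7 + 2020) = 45.1, so δh/h = 0.101.
Q is then a monomial in h, w:
δQ/Q = √((δh/h)² + (2·δw/w)²) = √(0.0102 + 0.0139) = 0.155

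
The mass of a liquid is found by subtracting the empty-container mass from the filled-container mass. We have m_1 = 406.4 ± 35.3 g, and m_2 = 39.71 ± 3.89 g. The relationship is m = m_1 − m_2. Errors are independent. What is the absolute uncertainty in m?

35.5 g

Sums and differences: (δm)² = Σ (cᵢ δxᵢ)².
  (δm_1)² = 1250;  (δm_2)² = 15.1
δm = √(1260) = 35.5 g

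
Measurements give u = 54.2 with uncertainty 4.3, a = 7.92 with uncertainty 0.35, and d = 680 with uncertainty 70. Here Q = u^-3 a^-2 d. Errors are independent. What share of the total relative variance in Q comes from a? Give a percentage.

10.4%

(δQ/Q)² = (-3·δu/u)² + (-2·δa/a)² + (1·δd/d)²
  u term: (-3×0.0793)² = 0.0566
  a term: (-2×0.0442)² = 0.00781
  d term: (1×0.103)² = 0.0106
Total = 0.0751. Share from a = 0.00781/0.0751 = 0.104.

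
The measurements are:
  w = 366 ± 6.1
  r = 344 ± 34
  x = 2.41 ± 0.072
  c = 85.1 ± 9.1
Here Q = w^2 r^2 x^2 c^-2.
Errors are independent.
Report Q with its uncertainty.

Relative error in a monomial: (δQ/Q)² = Σ (nᵢ · δxᵢ/xᵢ)².
  (2·δw/w)² = (2×0.0167)² = 0.00111;  (2·δr/r)² = (2×0.0988)² = 0.0391;  (2·δx/x)² = (2×0.0299)² = 0.00357;  (-2·δc/c)² = (-2×0.107)² = 0.0457
δQ/Q = √(0.0895) = 0.299
Q = 1.27e+07, so δQ = 0.299 × 1.27e+07 = 3.8e+06.

(1.27 ± 0.380) × 10^7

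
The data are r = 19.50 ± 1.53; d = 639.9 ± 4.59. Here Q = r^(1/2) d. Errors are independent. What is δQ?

113

Products/powers → add relative errors in quadrature, weighted by exponent:
  (½·δr/r)² = (0.5×0.0785)² = 0.00154;  (1·δd/d)² = (1×0.00717)² = 5.15e-05
δQ/Q = √(0.00159) = 0.0399
Q = 2826, so δQ = 0.0399 × 2826 = 113.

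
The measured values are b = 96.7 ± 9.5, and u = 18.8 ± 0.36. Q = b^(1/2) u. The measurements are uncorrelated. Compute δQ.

9.75

Q is a product of powers, so relative uncertainties combine in quadrature:
  (½·δb/b)² = (0.5×0.0982)² = 0.00241;  (1·δu/u)² = (1×0.0191)² = 0.000367
δQ/Q = √(0.00278) = 0.0527
Q = 185, so δQ = 0.0527 × 185 = 9.75.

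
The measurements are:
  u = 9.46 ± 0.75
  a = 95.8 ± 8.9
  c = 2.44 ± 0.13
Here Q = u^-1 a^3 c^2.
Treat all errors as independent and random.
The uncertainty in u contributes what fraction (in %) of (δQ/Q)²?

(δQ/Q)² = (-1·δu/u)² + (3·δa/a)² + (2·δc/c)²
  u term: (-1×0.0793)² = 0.00629
  a term: (3×0.0929)² = 0.0777
  c term: (2×0.0533)² = 0.0114
Total = 0.0953. Share from u = 0.00629/0.0953 = 0.0659.

6.59%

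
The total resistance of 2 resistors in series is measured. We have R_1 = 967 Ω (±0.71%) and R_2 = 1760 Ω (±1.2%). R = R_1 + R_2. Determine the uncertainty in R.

22.2 Ω

For a sum/difference, combine absolute errors in quadrature:
  (δR_1)² = 47.1;  (δR_2)² = 446
δR = √(493) = 22.2 Ω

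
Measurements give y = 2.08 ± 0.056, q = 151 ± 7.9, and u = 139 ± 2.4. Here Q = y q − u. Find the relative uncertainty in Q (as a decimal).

0.106

Let p = y·q = 314. δp/p = √((1·δy/y)² + (1·δq/q)²) = √(0.000725 + 0.00274) = 0.0588, so δp = 18.5.
Q = p − u: δQ = √(δp² + δu²) = √(342 + 5.76) = 18.6
Q = 175, so δQ/Q = 18.6/175 = 0.106.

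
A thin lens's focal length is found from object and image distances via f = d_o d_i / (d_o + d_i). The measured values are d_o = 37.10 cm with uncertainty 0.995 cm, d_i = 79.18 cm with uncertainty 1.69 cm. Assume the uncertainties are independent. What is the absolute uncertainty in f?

∂f/∂d_o = (d_i/(d_o+d_i))² = 0.464;  ∂f/∂d_i = (d_o/(d_o+d_i))² = 0.102
δf = √((∂f/∂d_o · δd_o)² + (∂f/∂d_i · δd_i)²) = √(0.213 + 0.0296) = 0.492 cm

0.492 cm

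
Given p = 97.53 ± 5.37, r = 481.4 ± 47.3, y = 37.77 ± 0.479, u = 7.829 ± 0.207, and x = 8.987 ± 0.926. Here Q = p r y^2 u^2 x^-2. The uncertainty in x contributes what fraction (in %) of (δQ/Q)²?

(δQ/Q)² = (1·δp/p)² + (1·δr/r)² + (2·δy/y)² + (2·δu/u)² + (-2·δx/x)²
  p term: (1×0.0551)² = 0.00303
  r term: (1×0.0983)² = 0.00965
  y term: (2×0.0127)² = 0.000643
  u term: (2×0.0264)² = 0.00280
  x term: (-2×0.103)² = 0.0425
Total = 0.0586. Share from x = 0.0425/0.0586 = 0.725.

72.5%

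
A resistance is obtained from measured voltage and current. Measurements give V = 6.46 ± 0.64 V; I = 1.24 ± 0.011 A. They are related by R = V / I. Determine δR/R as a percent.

9.95%

Relative error in a monomial: (δR/R)² = Σ (nᵢ · δxᵢ/xᵢ)².
  (1·δV/V)² = (1×0.0991)² = 0.00982;  (-1·δI/I)² = (-1×0.00887)² = 7.87e-05
δR/R = √(0.00989) = 0.0995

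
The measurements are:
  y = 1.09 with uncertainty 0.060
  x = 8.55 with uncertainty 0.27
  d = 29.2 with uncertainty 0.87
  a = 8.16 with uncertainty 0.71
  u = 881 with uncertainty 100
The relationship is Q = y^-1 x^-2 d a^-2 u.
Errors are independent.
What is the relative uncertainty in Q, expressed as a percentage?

Relative error in a monomial: (δQ/Q)² = Σ (nᵢ · δxᵢ/xᵢ)².
  (-1·δy/y)² = (-1×0.0550)² = 0.00303;  (-2·δx/x)² = (-2×0.0316)² = 0.00399;  (1·δd/d)² = (1×0.0298)² = 0.000888;  (-2·δa/a)² = (-2×0.0870)² = 0.0303;  (1·δu/u)² = (1×0.114)² = 0.0129
δQ/Q = √(0.0511) = 0.226

22.6%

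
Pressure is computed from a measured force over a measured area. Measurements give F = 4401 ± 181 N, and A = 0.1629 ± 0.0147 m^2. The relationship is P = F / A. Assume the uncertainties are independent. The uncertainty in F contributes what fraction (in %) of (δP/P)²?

(δP/P)² = (1·δF/F)² + (-1·δA/A)²
  F term: (1×0.0411)² = 0.00169
  A term: (-1×0.0902)² = 0.00814
Total = 0.00983. Share from F = 0.00169/0.00983 = 0.172.

17.2%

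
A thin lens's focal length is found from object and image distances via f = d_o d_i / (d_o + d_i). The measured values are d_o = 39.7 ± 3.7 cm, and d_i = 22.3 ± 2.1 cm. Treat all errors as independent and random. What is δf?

∂f/∂d_o = (d_i/(d_o+d_i))² = 0.129;  ∂f/∂d_i = (d_o/(d_o+d_i))² = 0.410
δf = √((∂f/∂d_o · δd_o)² + (∂f/∂d_i · δd_i)²) = √(0.229 + 0.741) = 0.985 cm

0.985 cm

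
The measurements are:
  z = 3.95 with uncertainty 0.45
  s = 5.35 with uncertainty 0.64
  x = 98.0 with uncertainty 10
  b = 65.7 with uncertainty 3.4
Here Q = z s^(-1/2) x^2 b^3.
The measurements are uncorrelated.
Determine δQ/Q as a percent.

28.7%

Relative error in a monomial: (δQ/Q)² = Σ (nᵢ · δxᵢ/xᵢ)².
  (1·δz/z)² = (1×0.114)² = 0.0130;  (−½·δs/s)² = (-0.5×0.120)² = 0.00358;  (2·δx/x)² = (2×0.102)² = 0.0416;  (3·δb/b)² = (3×0.0518)² = 0.0241
δQ/Q = √(0.0823) = 0.287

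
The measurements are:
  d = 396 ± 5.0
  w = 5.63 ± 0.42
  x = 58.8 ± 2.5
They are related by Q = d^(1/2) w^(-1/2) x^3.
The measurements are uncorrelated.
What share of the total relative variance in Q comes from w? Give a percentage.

(δQ/Q)² = (½·δd/d)² + (−½·δw/w)² + (3·δx/x)²
  d term: (0.5×0.0126)² = 3.99e-05
  w term: (-0.5×0.0746)² = 0.00139
  x term: (3×0.0425)² = 0.0163
Total = 0.0177. Share from w = 0.00139/0.0177 = 0.0786.

7.86%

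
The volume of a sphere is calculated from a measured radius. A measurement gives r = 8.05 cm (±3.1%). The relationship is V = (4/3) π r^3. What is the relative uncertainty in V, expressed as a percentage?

9.30%

Products/powers → add relative errors in quadrature, weighted by exponent:
  (3·δr/r)² = (3×0.0310)² = 0.00865
δV/V = √(0.00865) = 0.0930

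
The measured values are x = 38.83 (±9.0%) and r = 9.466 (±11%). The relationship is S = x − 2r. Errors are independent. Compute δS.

Sums and differences: (δS)² = Σ (cᵢ δxᵢ)².
  (δx)² = 12.2;  (2·δr)² = 4.34
δS = √(16.5) = 4.07

4.07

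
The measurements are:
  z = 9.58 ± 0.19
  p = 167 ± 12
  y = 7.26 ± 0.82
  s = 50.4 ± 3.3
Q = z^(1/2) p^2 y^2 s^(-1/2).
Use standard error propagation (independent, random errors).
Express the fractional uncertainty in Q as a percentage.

Since Q is a product/quotient, work with relative uncertainties:
  (½·δz/z)² = (0.5×0.0198)² = 9.83e-05;  (2·δp/p)² = (2×0.0719)² = 0.0207;  (2·δy/y)² = (2×0.113)² = 0.0510;  (−½·δs/s)² = (-0.5×0.0655)² = 0.00107
δQ/Q = √(0.0729) = 0.270

27.0%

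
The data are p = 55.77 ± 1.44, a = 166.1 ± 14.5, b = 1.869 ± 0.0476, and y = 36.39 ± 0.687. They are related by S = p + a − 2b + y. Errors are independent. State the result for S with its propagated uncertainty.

Absolute uncertainties add in quadrature for a linear combination:
  (δp)² = 2.07;  (δa)² = 210;  (2·δb)² = 0.00906;  (δy)² = 0.472
δS = √(213) = 14.6
S = 254.5.

254.5 ± 14.6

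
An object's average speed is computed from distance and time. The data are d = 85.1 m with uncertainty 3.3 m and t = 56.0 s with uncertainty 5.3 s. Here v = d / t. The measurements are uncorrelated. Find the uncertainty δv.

0.155 m/s

Products/powers → add relative errors in quadrature, weighted by exponent:
  (1·δd/d)² = (1×0.0388)² = 0.00150;  (-1·δt/t)² = (-1×0.0946)² = 0.00896
δv/v = √(0.0105) = 0.102
v = 1.52 m/s, so δv = 0.102 × 1.52 = 0.155 m/s.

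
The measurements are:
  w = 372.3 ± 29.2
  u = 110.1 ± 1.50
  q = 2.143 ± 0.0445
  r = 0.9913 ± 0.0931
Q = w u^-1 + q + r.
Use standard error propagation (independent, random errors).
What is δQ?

0.288

Let p = w·u^-1 = 3.381. δp/p = √((1·δw/w)² + (-1·δu/u)²) = √(0.00615 + 0.000186) = 0.0796, so δp = 0.269.
Q = p + q + r: δQ = √(δp² + δq² + δr²) = √(0.0725 + 0.00198 + 0.00867) = 0.288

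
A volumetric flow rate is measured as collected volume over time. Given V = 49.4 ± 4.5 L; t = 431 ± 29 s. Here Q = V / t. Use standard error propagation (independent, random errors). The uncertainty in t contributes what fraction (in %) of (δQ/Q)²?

(δQ/Q)² = (1·δV/V)² + (-1·δt/t)²
  V term: (1×0.0911)² = 0.00830
  t term: (-1×0.0673)² = 0.00453
Total = 0.0128. Share from t = 0.00453/0.0128 = 0.353.

35.3%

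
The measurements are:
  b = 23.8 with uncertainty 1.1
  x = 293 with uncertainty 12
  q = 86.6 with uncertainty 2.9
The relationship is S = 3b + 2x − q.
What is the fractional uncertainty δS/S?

Absolute uncertainties add in quadrature for a linear combination:
  (3·δb)² = 10.9;  (2·δx)² = 576;  (δq)² = 8.41
δS = √(595) = 24.4
S = 571, so δS/S = 24.4/571 = 0.0427.

0.0427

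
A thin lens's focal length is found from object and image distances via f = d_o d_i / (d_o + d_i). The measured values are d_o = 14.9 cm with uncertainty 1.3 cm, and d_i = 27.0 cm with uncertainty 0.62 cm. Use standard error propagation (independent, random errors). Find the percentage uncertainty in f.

5.68%

∂f/∂d_o = (d_i/(d_o+d_i))² = 0.415;  ∂f/∂d_i = (d_o/(d_o+d_i))² = 0.126
δf = √((∂f/∂d_o · δd_o)² + (∂f/∂d_i · δd_i)²) = √(0.291 + 0.00615) = 0.545 cm
f = 9.60 cm, so δf/f = 0.545/9.60 = 0.0568.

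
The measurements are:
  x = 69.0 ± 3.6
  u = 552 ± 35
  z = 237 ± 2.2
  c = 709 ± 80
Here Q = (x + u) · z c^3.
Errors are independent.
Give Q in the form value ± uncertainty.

(5.25 ± 1.80) × 10^13

Let w = x + u = 621. δw = √(δx² + δu²) = √(13.0 + 1220) = 35.2, so δw/w = 0.0567.
Q is then a monomial in w, z, c:
δQ/Q = √((δw/w)² + (1·δz/z)² + (3·δc/c)²) = √(0.00321 + 8.62e-05 + 0.115) = 0.343
Q = 5.25e+13, so δQ = 0.343 × 5.25e+13 = 1.8e+13.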